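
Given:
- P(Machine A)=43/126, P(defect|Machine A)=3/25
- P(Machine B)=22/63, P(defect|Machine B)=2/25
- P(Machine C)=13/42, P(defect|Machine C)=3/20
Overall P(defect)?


P(B) = Σ P(B|Aᵢ)×P(Aᵢ)
  3/25×43/126 = 43/1050
  2/25×22/63 = 44/1575
  3/20×13/42 = 13/280
Sum = 1453/12600

P(defect) = 1453/12600 ≈ 11.53%


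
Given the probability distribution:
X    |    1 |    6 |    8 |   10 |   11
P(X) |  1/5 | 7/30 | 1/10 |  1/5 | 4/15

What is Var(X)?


E[X] = 22/3
E[X²] = 1009/15
Var(X) = E[X²] - (E[X])² = 1009/15 - 484/9 = 607/45

Var(X) = 607/45 ≈ 13.4889


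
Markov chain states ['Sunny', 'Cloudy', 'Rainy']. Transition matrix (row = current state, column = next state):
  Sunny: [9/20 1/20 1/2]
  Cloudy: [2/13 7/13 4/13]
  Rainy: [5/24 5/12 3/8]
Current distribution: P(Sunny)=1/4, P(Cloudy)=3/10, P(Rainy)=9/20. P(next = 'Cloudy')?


P(next=Cloudy) = Σᵢ P(now=i)×P(i→Cloudy)
= 1/4×1/20 + 3/10×7/13 + 9/20×5/12
= 1/80 + 21/130 + 3/16 = 47/130

P = 47/130 ≈ 0.3615


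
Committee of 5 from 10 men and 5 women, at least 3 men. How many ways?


Count by #men:
  3M,2W: C(10,3)×C(5,2)=1200
  4M,1W: C(10,4)×C(5,1)=1050
  5M,0W: C(10,5)×C(5,0)=252
Total = 2502

2502


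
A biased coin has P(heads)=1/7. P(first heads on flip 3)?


Geometric: P(X=3) = (1-p)^(k-1)×p = (6/7)^2×1/7 = 36/343

P(X=3) = 36/343 ≈ 10.50%


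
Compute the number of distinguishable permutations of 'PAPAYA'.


Letters: 6, freq: {'P': 2, 'A': 3, 'Y': 1}
6!/(2!×3!×1!) = 720/12 = 60

60


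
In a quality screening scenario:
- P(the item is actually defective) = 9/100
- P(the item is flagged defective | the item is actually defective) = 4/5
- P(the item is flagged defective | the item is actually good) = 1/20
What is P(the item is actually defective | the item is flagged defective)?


Using Bayes' theorem:
P(A|B) = P(B|A)·P(A) / P(B)

P(the item is flagged defective) = 4/5 × 9/100 + 1/20 × 91/100
= 9/125 + 91/2000 = 47/400

P(the item is actually defective|the item is flagged defective) = (9/125) / (47/400) = 144/235

P(the item is actually defective|the item is flagged defective) = 144/235 ≈ 61.28%


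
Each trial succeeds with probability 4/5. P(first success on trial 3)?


Geometric: P(X=3) = (1-p)^(k-1)×p = (1/5)^2×4/5 = 4/125

P(X=3) = 4/125 ≈ 3.20%


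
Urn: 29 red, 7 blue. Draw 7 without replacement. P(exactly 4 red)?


Hypergeometric: C(29,4)×C(7,3)/C(36,7)
= 23751×35/8347680 = 18473/185504

P(X=4) = 18473/185504 ≈ 9.96%


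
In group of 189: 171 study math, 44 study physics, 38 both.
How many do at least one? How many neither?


|A∪B| = 171+44-38 = 177
Neither = 189-177 = 12

At least one: 177; Neither: 12


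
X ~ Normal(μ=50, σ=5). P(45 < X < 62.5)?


z₁=(45-50)/5=-1.0, z₂=(62.5-50)/5=2.5
P = Φ(2.5) - Φ(-1.0) = 0.993790 - 0.158655 = 0.835135 ≈ 0.8351

P(45 < X < 62.5) ≈ 0.8351


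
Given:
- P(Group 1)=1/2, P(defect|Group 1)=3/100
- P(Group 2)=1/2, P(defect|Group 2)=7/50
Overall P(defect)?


P(B) = Σ P(B|Aᵢ)×P(Aᵢ)
  3/100×1/2 = 3/200
  7/50×1/2 = 7/100
Sum = 17/200

P(defect) = 17/200 ≈ 8.50%


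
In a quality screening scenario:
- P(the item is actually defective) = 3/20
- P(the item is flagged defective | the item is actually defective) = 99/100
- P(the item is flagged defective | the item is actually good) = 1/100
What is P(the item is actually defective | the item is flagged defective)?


Using Bayes' theorem:
P(A|B) = P(B|A)·P(A) / P(B)

P(the item is flagged defective) = 99/100 × 3/20 + 1/100 × 17/20
= 297/2000 + 17/2000 = 157/1000

P(the item is actually defective|the item is flagged defective) = (297/2000) / (157/1000) = 297/314

P(the item is actually defective|the item is flagged defective) = 297/314 ≈ 94.59%


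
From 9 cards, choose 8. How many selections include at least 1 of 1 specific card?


Complement: C(9,8) - C(8,8) = 9 - 1 = 8

8


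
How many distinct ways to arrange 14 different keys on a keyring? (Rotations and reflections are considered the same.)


Free circular arrangements: rotations and reflections both identified.
(n-1)!/2 = 13!/2 = 6227020800/2 = 3113510400

3113510400


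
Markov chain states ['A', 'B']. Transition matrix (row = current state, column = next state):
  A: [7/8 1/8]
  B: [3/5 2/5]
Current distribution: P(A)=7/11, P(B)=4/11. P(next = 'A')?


P(next=A) = Σᵢ P(now=i)×P(i→A)
= 7/11×7/8 + 4/11×3/5
= 49/88 + 12/55 = 31/40

P = 31/40 ≈ 0.7750


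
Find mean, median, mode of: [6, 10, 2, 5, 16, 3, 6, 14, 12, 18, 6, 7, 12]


Sorted: [2, 3, 5, 6, 6, 6, 7, 10, 12, 12, 14, 16, 18]
Mean = 117/13 = 9
Median = 7
Freq: {6: 3, 10: 1, 2: 1, 5: 1, 16: 1, 3: 1, 14: 1, 12: 2, 18: 1, 7: 1}
Mode: [6]

Mean=9, Median=7, Mode=6


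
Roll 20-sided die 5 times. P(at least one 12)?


P(no 12)^5 = (19/20)^5 = 2476099/3200000
P(≥1) = 1 - 2476099/3200000 = 723901/3200000

P = 723901/3200000 ≈ 22.62%


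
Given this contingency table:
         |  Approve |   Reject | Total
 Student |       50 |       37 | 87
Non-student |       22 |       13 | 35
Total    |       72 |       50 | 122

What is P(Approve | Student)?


P(Approve | Student) = 50/(50+37) = 50/87

P(Approve|Student) = 50/87 ≈ 57.47%


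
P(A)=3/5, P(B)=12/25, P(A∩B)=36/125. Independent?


P(A)×P(B) = 36/125
P(A∩B) = 36/125
Equal ✓ → Independent

Yes, independent


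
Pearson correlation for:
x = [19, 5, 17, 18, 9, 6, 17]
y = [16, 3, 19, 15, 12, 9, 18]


n=7, Σx=91, Σy=92, Σxy=1380, Σx²=1405, Σy²=1400
r = (7×1380 - 91×92)/√((7×1405 - 91²)(7×1400 - 92²))
= 1288/√(1554×1336) = 1288/√2076144 ≈ 1288/1440.8831 ≈ 0.8939

r ≈ 0.8939


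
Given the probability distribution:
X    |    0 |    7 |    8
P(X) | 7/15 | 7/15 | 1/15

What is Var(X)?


E[X] = 19/5
E[X²] = 407/15
Var(X) = E[X²] - (E[X])² = 407/15 - 361/25 = 952/75

Var(X) = 952/75 ≈ 12.6933


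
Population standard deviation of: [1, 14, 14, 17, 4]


Mean = 50/5 = 10
  (1-10)²=81
  (14-10)²=16
  (14-10)²=16
  (17-10)²=49
  (4-10)²=36
Σ(x-μ)² = 198
σ² = 198/5

σ = √(198/5) ≈ 6.2929


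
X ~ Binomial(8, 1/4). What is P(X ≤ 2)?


P(X ≤ 2) = Σ P(X=i) for i=0..2
P(X=0) = 6561/65536
P(X=1) = 2187/8192
P(X=2) = 5103/16384
Sum = 44469/65536

P(X ≤ 2) = 44469/65536 ≈ 67.85%


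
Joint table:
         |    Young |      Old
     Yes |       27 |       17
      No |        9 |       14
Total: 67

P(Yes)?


P(Yes) = (27+17)/67 = 44/67

P(Yes) = 44/67 ≈ 65.67%


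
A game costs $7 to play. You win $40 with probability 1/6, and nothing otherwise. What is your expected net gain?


E[gain] = (40-7)×1/6 + (-7)×5/6
= 11/2 - 35/6 = -1/3

Expected net gain = $-1/3 ≈ $-0.33


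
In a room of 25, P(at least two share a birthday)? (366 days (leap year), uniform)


P(all different) = Π(366-i)/366 for i=0..24
= 0.432316
P(match) = 1 - 0.432316 = 0.567684

P ≈ 0.5677 ≈ 56.77%


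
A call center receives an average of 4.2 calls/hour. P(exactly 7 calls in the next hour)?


Poisson(λ=4.2): P(X=7) = e^(-λ)×λ^k/k!
= e^(-4.2) × 4.2^7 / 7!
≈ 0.01499557682 × 23053.9333248 / 5040 ≈ 0.068593

P(X=7) ≈ 0.068593 ≈ 6.86%


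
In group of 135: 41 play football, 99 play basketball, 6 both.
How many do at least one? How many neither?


|A∪B| = 41+99-6 = 134
Neither = 135-134 = 1

At least one: 134; Neither: 1


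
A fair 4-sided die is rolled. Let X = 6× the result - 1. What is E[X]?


E[die] = (1+4)/2 = 5/2
E[X] = 6×5/2 - 1 = 14

E[X] = 14


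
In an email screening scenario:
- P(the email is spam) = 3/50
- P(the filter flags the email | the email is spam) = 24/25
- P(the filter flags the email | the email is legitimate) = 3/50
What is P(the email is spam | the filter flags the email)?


Using Bayes' theorem:
P(A|B) = P(B|A)·P(A) / P(B)

P(the filter flags the email) = 24/25 × 3/50 + 3/50 × 47/50
= 36/625 + 141/2500 = 57/500

P(the email is spam|the filter flags the email) = (36/625) / (57/500) = 48/95

P(the email is spam|the filter flags the email) = 48/95 ≈ 50.53%


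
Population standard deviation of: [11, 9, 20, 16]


Mean = 56/4 = 14
  (11-14)²=9
  (9-14)²=25
  (20-14)²=36
  (16-14)²=4
Σ(x-μ)² = 74
σ² = 74/4 = 37/2

σ = √(37/2) ≈ 4.3012


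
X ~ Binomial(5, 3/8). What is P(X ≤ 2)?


P(X ≤ 2) = Σ P(X=i) for i=0..2
P(X=0) = 3125/32768
P(X=1) = 9375/32768
P(X=2) = 5625/16384
Sum = 11875/16384

P(X ≤ 2) = 11875/16384 ≈ 72.48%


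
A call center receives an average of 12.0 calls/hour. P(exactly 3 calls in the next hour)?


Poisson(λ=12.0): P(X=3) = e^(-λ)×λ^k/k!
= e^(-12.0) × 12.0^3 / 3!
≈ 6.144212353e-06 × 1728 / 6 ≈ 0.001770

P(X=3) ≈ 0.001770 ≈ 0.18%


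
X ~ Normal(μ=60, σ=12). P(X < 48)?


z = (48-60)/12 = -1.0
P(Z < -1.0) = 0.1587

P(X < 48) ≈ 0.1587


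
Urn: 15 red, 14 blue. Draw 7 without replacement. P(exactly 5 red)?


Hypergeometric: C(15,5)×C(14,2)/C(29,7)
= 3003×91/1560780 = 7007/40020

P(X=5) = 7007/40020 ≈ 17.51%


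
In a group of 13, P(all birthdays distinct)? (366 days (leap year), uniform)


P(all different) = Π(366-i)/366 for i=0..12
= (366/366)×(365/366)×...×(354/366)
= 0.806071

P ≈ 0.8061 ≈ 80.61%


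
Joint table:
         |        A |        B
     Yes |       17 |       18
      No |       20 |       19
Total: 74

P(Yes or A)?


P(Yes∨A) = P(Yes) + P(A) - P(Yes∧A)
= (35 + 37 - 17)/74 = 55/74

P = 55/74 ≈ 74.32%


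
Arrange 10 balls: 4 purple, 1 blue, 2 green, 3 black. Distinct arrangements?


10!/(4!×1!×2!×3!) = 12600

12600


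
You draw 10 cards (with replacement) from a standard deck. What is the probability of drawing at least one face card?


P(not a face card) = 40/52 = 10/13
P(none in 10 draws) = (10/13)^10 = 10000000000/137858491849
P(≥1 face card) = 1 - 10000000000/137858491849 = 127858491849/137858491849

P = 127858491849/137858491849 ≈ 92.75%


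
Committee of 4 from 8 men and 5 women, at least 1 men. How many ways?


Count by #men:
  1M,3W: C(8,1)×C(5,3)=80
  2M,2W: C(8,2)×C(5,2)=280
  3M,1W: C(8,3)×C(5,1)=280
  4M,0W: C(8,4)×C(5,0)=70
Total = 710

710


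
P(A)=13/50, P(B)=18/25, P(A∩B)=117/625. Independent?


P(A)×P(B) = 117/625
P(A∩B) = 117/625
Equal ✓ → Independent

Yes, independent


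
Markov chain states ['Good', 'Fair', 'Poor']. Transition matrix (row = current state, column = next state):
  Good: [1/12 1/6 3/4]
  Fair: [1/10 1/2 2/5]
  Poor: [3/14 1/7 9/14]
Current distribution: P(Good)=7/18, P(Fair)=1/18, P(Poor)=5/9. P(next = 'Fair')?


P(next=Fair) = Σᵢ P(now=i)×P(i→Fair)
= 7/18×1/6 + 1/18×1/2 + 5/9×1/7
= 7/108 + 1/36 + 5/63 = 65/378

P = 65/378 ≈ 0.1720


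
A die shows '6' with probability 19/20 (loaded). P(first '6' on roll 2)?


Geometric: P(X=2) = (1-p)^(k-1)×p = (1/20)^1×19/20 = 19/400

P(X=2) = 19/400 ≈ 4.75%


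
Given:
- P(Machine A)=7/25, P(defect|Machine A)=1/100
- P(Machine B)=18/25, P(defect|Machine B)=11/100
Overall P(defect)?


P(B) = Σ P(B|Aᵢ)×P(Aᵢ)
  1/100×7/25 = 7/2500
  11/100×18/25 = 99/1250
Sum = 41/500

P(defect) = 41/500 ≈ 8.20%


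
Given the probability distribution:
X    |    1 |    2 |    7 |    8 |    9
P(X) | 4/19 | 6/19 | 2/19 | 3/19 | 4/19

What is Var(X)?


E[X] = 90/19
E[X²] = 642/19
Var(X) = E[X²] - (E[X])² = 642/19 - 8100/361 = 4098/361

Var(X) = 4098/361 ≈ 11.3518


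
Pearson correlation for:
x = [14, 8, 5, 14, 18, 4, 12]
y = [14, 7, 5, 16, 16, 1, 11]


n=7, Σx=75, Σy=70, Σxy=925, Σx²=965, Σy²=904
r = (7×925 - 75×70)/√((7×965 - 75²)(7×904 - 70²))
= 1225/√(1130×1428) = 1225/√1613640 ≈ 1225/1270.2913 ≈ 0.9643

r ≈ 0.9643


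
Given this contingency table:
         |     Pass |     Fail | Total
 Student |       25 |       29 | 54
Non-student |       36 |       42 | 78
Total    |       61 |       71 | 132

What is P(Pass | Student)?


P(Pass | Student) = 25/(25+29) = 25/54

P(Pass|Student) = 25/54 ≈ 46.30%


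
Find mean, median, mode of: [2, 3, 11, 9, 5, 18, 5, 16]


Sorted: [2, 3, 5, 5, 9, 11, 16, 18]
Mean = 69/8
Median = 7
Freq: {2: 1, 3: 1, 11: 1, 9: 1, 5: 2, 18: 1, 16: 1}
Mode: [5]

Mean=69/8, Median=7, Mode=5


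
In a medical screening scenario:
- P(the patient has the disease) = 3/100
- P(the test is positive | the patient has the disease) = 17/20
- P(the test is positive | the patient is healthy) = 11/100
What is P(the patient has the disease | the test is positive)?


Using Bayes' theorem:
P(A|B) = P(B|A)·P(A) / P(B)

P(the test is positive) = 17/20 × 3/100 + 11/100 × 97/100
= 51/2000 + 1067/10000 = 661/5000

P(the patient has the disease|the test is positive) = (51/2000) / (661/5000) = 255/1322

P(the patient has the disease|the test is positive) = 255/1322 ≈ 19.29%


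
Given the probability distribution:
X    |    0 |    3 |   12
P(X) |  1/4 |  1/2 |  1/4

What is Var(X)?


E[X] = 9/2
E[X²] = 81/2
Var(X) = E[X²] - (E[X])² = 81/2 - 81/4 = 81/4

Var(X) = 81/4 ≈ 20.2500


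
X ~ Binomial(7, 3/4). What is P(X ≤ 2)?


P(X ≤ 2) = Σ P(X=i) for i=0..2
P(X=0) = 1/16384
P(X=1) = 21/16384
P(X=2) = 189/16384
Sum = 211/16384

P(X ≤ 2) = 211/16384 ≈ 1.29%


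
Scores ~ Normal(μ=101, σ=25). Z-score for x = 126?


z = (x - μ)/σ = (126 - 101)/25 = 1.0

z = 1.0


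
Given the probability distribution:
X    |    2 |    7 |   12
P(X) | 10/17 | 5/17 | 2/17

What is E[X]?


E[X] = Σ x·P(X=x)
= (2)×(10/17) + (7)×(5/17) + (12)×(2/17)
= 79/17

E[X] = 79/17


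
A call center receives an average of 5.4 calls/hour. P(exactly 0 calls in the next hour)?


Poisson(λ=5.4): P(X=0) = e^(-λ)×λ^k/k!
= e^(-5.4) × 5.4^0 / 0!
≈ 0.004516580943 × 1 / 1 ≈ 0.004517

P(X=0) ≈ 0.004517 ≈ 0.45%


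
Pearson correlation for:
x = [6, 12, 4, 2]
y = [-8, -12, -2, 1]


n=4, Σx=24, Σy=-21, Σxy=-198, Σx²=200, Σy²=213
r = (4×(-198) - 24×(-21))/√((4×200 - 24²)(4×213 - (-21)²))
= -288/√(224×411) = -288/√92064 ≈ -288/303.4205 ≈ -0.9492

r ≈ -0.9492


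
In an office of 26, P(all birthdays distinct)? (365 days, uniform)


P(all different) = Π(365-i)/365 for i=0..25
= (365/365)×(364/365)×...×(340/365)
= 0.401759

P ≈ 0.4018 ≈ 40.18%


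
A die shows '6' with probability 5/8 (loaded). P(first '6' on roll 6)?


Geometric: P(X=6) = (1-p)^(k-1)×p = (3/8)^5×5/8 = 1215/262144

P(X=6) = 1215/262144 ≈ 0.46%


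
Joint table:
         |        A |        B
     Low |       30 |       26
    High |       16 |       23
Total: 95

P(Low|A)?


P(Low|A) = 30/(30+16) = 30/46 = 15/23

P = 15/23 ≈ 65.22%


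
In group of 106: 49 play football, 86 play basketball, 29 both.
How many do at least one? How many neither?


|A∪B| = 49+86-29 = 106
Neither = 106-106 = 0

At least one: 106; Neither: 0


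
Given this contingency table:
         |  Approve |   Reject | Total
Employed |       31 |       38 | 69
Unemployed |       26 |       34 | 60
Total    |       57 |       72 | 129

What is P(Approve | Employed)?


P(Approve | Employed) = 31/(31+38) = 31/69

P(Approve|Employed) = 31/69 ≈ 44.93%


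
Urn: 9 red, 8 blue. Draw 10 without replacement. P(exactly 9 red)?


Hypergeometric: C(9,9)×C(8,1)/C(17,10)
= 1×8/19448 = 1/2431

P(X=9) = 1/2431 ≈ 0.04%


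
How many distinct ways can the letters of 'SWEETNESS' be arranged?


Letters: 9, freq: {'S': 3, 'W': 1, 'E': 3, 'T': 1, 'N': 1}
9!/(3!×1!×3!×1!×1!) = 362880/36 = 10080

10080


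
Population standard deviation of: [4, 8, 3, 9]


Mean = 24/4 = 6
  (4-6)²=4
  (8-6)²=4
  (3-6)²=9
  (9-6)²=9
Σ(x-μ)² = 26
σ² = 26/4 = 13/2

σ = √(13/2) ≈ 2.5495


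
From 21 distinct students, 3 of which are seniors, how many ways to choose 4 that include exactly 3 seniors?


Choose 3 of the 3 seniors and 1 of the other 18 students:
C(3,3)×C(18,1) = 1×18 = 18

18


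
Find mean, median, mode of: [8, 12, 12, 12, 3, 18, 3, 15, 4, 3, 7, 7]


Sorted: [3, 3, 3, 4, 7, 7, 8, 12, 12, 12, 15, 18]
Mean = 104/12 = 26/3
Median = 15/2
Freq: {8: 1, 12: 3, 3: 3, 18: 1, 15: 1, 4: 1, 7: 2}
Mode: [3, 12]

Mean=26/3, Median=15/2, Mode=[3, 12]


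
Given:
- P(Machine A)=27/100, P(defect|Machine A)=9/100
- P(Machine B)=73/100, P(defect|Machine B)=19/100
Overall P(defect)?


P(B) = Σ P(B|Aᵢ)×P(Aᵢ)
  9/100×27/100 = 243/10000
  19/100×73/100 = 1387/10000
Sum = 163/1000

P(defect) = 163/1000 ≈ 16.30%


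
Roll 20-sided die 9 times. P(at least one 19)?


P(no 19)^9 = (19/20)^9 = 322687697779/512000000000
P(≥1) = 1 - 322687697779/512000000000 = 189312302221/512000000000

P = 189312302221/512000000000 ≈ 36.98%


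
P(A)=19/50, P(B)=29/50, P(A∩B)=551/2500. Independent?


P(A)×P(B) = 551/2500
P(A∩B) = 551/2500
Equal ✓ → Independent

Yes, independent


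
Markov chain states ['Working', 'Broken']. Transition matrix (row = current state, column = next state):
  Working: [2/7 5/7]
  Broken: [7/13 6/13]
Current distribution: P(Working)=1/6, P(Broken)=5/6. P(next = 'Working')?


P(next=Working) = Σᵢ P(now=i)×P(i→Working)
= 1/6×2/7 + 5/6×7/13
= 1/21 + 35/78 = 271/546

P = 271/546 ≈ 0.4963


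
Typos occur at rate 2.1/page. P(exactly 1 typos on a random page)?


Poisson(λ=2.1): P(X=1) = e^(-λ)×λ^k/k!
= e^(-2.1) × 2.1^1 / 1!
≈ 0.1224564283 × 2.1 / 1 ≈ 0.257158

P(X=1) ≈ 0.257158 ≈ 25.72%


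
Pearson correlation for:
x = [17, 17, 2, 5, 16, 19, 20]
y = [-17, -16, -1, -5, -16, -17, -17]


n=7, Σx=96, Σy=-89, Σxy=-1507, Σx²=1624, Σy²=1405
r = (7×(-1507) - 96×(-89))/√((7×1624 - 96²)(7×1405 - (-89)²))
= -2005/√(2152×1914) = -2005/√4118928 ≈ -2005/2029.5142 ≈ -0.9879

r ≈ -0.9879


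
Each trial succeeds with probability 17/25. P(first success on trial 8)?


Geometric: P(X=8) = (1-p)^(k-1)×p = (8/25)^7×17/25 = 35651584/152587890625

P(X=8) = 35651584/152587890625 ≈ 0.02%


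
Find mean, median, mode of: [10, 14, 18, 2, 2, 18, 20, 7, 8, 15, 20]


Sorted: [2, 2, 7, 8, 10, 14, 15, 18, 18, 20, 20]
Mean = 134/11
Median = 14
Freq: {10: 1, 14: 1, 18: 2, 2: 2, 20: 2, 7: 1, 8: 1, 15: 1}
Mode: [2, 18, 20]

Mean=134/11, Median=14, Mode=[2, 18, 20]


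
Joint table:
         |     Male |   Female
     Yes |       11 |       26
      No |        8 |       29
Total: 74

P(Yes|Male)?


P(Yes|Male) = 11/(11+8) = 11/19

P = 11/19 ≈ 57.89%


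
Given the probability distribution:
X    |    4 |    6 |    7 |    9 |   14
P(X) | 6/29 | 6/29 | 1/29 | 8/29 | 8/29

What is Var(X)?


E[X] = 251/29
E[X²] = 2577/29
Var(X) = E[X²] - (E[X])² = 2577/29 - 63001/841 = 11732/841

Var(X) = 11732/841 ≈ 13.9501


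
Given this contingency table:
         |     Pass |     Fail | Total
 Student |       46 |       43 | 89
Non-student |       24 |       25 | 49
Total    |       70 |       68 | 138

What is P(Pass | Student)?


P(Pass | Student) = 46/(46+43) = 46/89

P(Pass|Student) = 46/89 ≈ 51.69%


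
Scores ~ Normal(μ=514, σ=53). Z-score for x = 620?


z = (x - μ)/σ = (620 - 514)/53 = 2.0

z = 2.0


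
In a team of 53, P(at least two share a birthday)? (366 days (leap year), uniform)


P(all different) = Π(366-i)/366 for i=0..52
= 0.019079
P(match) = 1 - 0.019079 = 0.980921

P ≈ 0.9809 ≈ 98.09%


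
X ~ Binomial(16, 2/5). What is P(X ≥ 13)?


P(X ≥ 13) = Σ P(X=i) for i=13..16
P(X=13) = 24772608/30517578125
P(X=14) = 3538944/30517578125
P(X=15) = 1572864/152587890625
P(X=16) = 65536/152587890625
Sum = 28639232/30517578125

P(X ≥ 13) = 28639232/30517578125 ≈ 0.09%


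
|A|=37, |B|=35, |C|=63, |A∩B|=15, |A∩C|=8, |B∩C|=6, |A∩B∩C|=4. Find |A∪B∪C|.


|A∪B∪C| = 37+35+63-15-8-6+4 = 110

|A∪B∪C| = 110


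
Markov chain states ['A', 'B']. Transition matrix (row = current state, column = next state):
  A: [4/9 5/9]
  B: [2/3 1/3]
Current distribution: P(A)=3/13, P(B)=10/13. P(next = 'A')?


P(next=A) = Σᵢ P(now=i)×P(i→A)
= 3/13×4/9 + 10/13×2/3
= 4/39 + 20/39 = 8/13

P = 8/13 ≈ 0.6154


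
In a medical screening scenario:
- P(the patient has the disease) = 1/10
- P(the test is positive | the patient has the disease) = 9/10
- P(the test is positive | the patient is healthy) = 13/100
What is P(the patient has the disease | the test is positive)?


Using Bayes' theorem:
P(A|B) = P(B|A)·P(A) / P(B)

P(the test is positive) = 9/10 × 1/10 + 13/100 × 9/10
= 9/100 + 117/1000 = 207/1000

P(the patient has the disease|the test is positive) = (9/100) / (207/1000) = 10/23

P(the patient has the disease|the test is positive) = 10/23 ≈ 43.48%


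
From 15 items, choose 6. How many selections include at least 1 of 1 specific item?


Complement: C(15,6) - C(14,6) = 5005 - 3003 = 2002

2002


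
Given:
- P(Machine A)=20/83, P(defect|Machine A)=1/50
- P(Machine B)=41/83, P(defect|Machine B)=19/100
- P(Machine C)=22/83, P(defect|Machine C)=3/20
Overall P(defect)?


P(B) = Σ P(B|Aᵢ)×P(Aᵢ)
  1/50×20/83 = 2/415
  19/100×41/83 = 779/8300
  3/20×22/83 = 33/830
Sum = 1149/8300

P(defect) = 1149/8300 ≈ 13.84%


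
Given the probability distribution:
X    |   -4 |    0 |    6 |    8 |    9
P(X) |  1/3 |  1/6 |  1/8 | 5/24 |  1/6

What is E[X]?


E[X] = Σ x·P(X=x)
= (-4)×(1/3) + (0)×(1/6) + (6)×(1/8) + (8)×(5/24) + (9)×(1/6)
= 31/12

E[X] = 31/12


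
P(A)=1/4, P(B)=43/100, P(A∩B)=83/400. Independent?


P(A)×P(B) = 43/400
P(A∩B) = 83/400
Not equal → NOT independent

No, not independent


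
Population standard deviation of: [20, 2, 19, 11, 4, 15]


Mean = 71/6
  (20-71/6)²=2401/36
  (2-71/6)²=3481/36
  (19-71/6)²=1849/36
  (11-71/6)²=25/36
  (4-71/6)²=2209/36
  (15-71/6)²=361/36
Σ(x-μ)² = 1721/6
σ² = (1721/6)/6 = 1721/36

σ = √(1721/36) ≈ 6.9142


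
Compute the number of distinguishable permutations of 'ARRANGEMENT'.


Letters: 11, freq: {'A': 2, 'R': 2, 'N': 2, 'G': 1, 'E': 2, 'M': 1, 'T': 1}
11!/(2!×2!×2!×1!×2!×1!×1!) = 39916800/16 = 2494800

2494800


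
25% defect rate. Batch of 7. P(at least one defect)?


P(all good) = (3/4)^7 = 2187/16384
P(≥1 defect) = 14197/16384

P = 14197/16384 ≈ 86.65%


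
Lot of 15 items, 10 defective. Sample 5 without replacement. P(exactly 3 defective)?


Hypergeometric: C(10,3)×C(5,2)/C(15,5)
= 120×10/3003 = 400/1001

P(X=3) = 400/1001 ≈ 39.96%


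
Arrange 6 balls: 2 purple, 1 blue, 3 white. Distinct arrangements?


6!/(2!×1!×3!) = 60

60


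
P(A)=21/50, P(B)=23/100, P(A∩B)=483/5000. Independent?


P(A)×P(B) = 483/5000
P(A∩B) = 483/5000
Equal ✓ → Independent

Yes, independent


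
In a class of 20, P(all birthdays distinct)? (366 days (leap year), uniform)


P(all different) = Π(366-i)/366 for i=0..19
= (366/366)×(365/366)×...×(347/366)
= 0.589430

P ≈ 0.5894 ≈ 58.94%


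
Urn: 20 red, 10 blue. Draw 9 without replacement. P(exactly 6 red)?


Hypergeometric: C(20,6)×C(10,3)/C(30,9)
= 38760×120/14307150 = 31008/95381

P(X=6) = 31008/95381 ≈ 32.51%


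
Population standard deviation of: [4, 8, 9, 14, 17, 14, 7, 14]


Mean = 87/8
  (4-87/8)²=3025/64
  (8-87/8)²=529/64
  (9-87/8)²=225/64
  (14-87/8)²=625/64
  (17-87/8)²=2401/64
  (14-87/8)²=625/64
  (7-87/8)²=961/64
  (14-87/8)²=625/64
Σ(x-μ)² = 1127/8
σ² = (1127/8)/8 = 1127/64

σ = √(1127/64) ≈ 4.1964


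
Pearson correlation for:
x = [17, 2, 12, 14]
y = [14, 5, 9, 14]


n=4, Σx=45, Σy=42, Σxy=552, Σx²=633, Σy²=498
r = (4×552 - 45×42)/√((4×633 - 45²)(4×498 - 42²))
= 318/√(507×228) = 318/√115596 ≈ 318/339.9941 ≈ 0.9353

r ≈ 0.9353


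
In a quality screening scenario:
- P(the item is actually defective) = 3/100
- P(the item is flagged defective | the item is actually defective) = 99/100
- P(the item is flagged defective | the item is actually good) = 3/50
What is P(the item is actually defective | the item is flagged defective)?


Using Bayes' theorem:
P(A|B) = P(B|A)·P(A) / P(B)

P(the item is flagged defective) = 99/100 × 3/100 + 3/50 × 97/100
= 297/10000 + 291/5000 = 879/10000

P(the item is actually defective|the item is flagged defective) = (297/10000) / (879/10000) = 99/293

P(the item is actually defective|the item is flagged defective) = 99/293 ≈ 33.79%


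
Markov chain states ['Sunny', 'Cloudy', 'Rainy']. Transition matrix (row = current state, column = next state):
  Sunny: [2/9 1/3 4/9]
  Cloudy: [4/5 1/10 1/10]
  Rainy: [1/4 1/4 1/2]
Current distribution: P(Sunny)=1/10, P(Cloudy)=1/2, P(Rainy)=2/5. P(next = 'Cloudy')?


P(next=Cloudy) = Σᵢ P(now=i)×P(i→Cloudy)
= 1/10×1/3 + 1/2×1/10 + 2/5×1/4
= 1/30 + 1/20 + 1/10 = 11/60

P = 11/60 ≈ 0.1833


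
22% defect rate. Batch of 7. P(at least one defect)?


P(all good) = (39/50)^7 = 137231006679/781250000000
P(≥1 defect) = 644018993321/781250000000

P = 644018993321/781250000000 ≈ 82.43%


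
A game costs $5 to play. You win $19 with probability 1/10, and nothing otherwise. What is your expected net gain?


E[gain] = (19-5)×1/10 + (-5)×9/10
= 7/5 - 9/2 = -31/10

Expected net gain = $-31/10 ≈ $-3.10


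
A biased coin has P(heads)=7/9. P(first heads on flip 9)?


Geometric: P(X=9) = (1-p)^(k-1)×p = (2/9)^8×7/9 = 1792/387420489

P(X=9) = 1792/387420489 ≈ 0.00%


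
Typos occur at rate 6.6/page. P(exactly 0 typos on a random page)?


Poisson(λ=6.6): P(X=0) = e^(-λ)×λ^k/k!
= e^(-6.6) × 6.6^0 / 0!
≈ 0.001360368038 × 1 / 1 ≈ 0.001360

P(X=0) ≈ 0.001360 ≈ 0.14%


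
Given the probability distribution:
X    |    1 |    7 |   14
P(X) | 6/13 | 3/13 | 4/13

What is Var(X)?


E[X] = 83/13
E[X²] = 937/13
Var(X) = E[X²] - (E[X])² = 937/13 - 6889/169 = 5292/169

Var(X) = 5292/169 ≈ 31.3136


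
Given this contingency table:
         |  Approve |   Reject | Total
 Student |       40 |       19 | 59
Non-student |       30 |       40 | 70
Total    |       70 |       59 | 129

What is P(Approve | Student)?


P(Approve | Student) = 40/(40+19) = 40/59

P(Approve|Student) = 40/59 ≈ 67.80%


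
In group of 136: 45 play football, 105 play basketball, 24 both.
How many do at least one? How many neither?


|A∪B| = 45+105-24 = 126
Neither = 136-126 = 10

At least one: 126; Neither: 10


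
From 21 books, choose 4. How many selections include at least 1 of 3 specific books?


Complement: C(21,4) - C(18,4) = 5985 - 3060 = 2925

2925


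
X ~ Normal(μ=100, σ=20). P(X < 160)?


z = (160-100)/20 = 3.0
P(Z < 3.0) = 0.9987

P(X < 160) ≈ 0.9987


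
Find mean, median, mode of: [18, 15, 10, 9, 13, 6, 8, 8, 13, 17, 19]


Sorted: [6, 8, 8, 9, 10, 13, 13, 15, 17, 18, 19]
Mean = 136/11
Median = 13
Freq: {18: 1, 15: 1, 10: 1, 9: 1, 13: 2, 6: 1, 8: 2, 17: 1, 19: 1}
Mode: [8, 13]

Mean=136/11, Median=13, Mode=[8, 13]


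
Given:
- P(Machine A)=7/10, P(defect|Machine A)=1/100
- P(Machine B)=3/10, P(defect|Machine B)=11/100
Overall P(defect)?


P(B) = Σ P(B|Aᵢ)×P(Aᵢ)
  1/100×7/10 = 7/1000
  11/100×3/10 = 33/1000
Sum = 1/25

P(defect) = 1/25 ≈ 4.00%


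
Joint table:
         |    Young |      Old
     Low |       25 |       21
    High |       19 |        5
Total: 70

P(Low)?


P(Low) = (25+21)/70 = 46/70 = 23/35

P(Low) = 23/35 ≈ 65.71%


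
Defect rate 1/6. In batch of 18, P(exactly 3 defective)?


Binomial: P(X=3) = C(18,3)×p^3×(1-p)^15
= 816 × 1/216 × 30517578125/470184984576 = 518798828125/2115832430592

P(X=3) = 518798828125/2115832430592 ≈ 24.52%


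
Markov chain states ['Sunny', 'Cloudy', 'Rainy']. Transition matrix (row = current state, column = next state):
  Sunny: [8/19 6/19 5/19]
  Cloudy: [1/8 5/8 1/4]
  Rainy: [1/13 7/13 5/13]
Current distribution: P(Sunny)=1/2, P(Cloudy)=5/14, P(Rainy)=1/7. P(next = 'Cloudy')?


P(next=Cloudy) = Σᵢ P(now=i)×P(i→Cloudy)
= 1/2×6/19 + 5/14×5/8 + 1/7×7/13
= 3/19 + 25/112 + 1/13 = 12671/27664

P = 12671/27664 ≈ 0.4580


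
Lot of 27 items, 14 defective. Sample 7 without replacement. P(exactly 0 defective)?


Hypergeometric: C(14,0)×C(13,7)/C(27,7)
= 1×1716/888030 = 2/1035

P(X=0) = 2/1035 ≈ 0.19%


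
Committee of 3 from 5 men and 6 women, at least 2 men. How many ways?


Count by #men:
  2M,1W: C(5,2)×C(6,1)=60
  3M,0W: C(5,3)×C(6,0)=10
Total = 70

70


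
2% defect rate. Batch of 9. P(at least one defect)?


P(all good) = (49/50)^9 = 1628413597910449/1953125000000000
P(≥1 defect) = 324711402089551/1953125000000000

P = 324711402089551/1953125000000000 ≈ 16.63%


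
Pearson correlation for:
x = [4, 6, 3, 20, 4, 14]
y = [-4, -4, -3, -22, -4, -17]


n=6, Σx=51, Σy=-54, Σxy=-743, Σx²=673, Σy²=830
r = (6×(-743) - 51×(-54))/√((6×673 - 51²)(6×830 - (-54)²))
= -1704/√(1437×2064) = -1704/√2965968 ≈ -1704/1722.1986 ≈ -0.9894

r ≈ -0.9894


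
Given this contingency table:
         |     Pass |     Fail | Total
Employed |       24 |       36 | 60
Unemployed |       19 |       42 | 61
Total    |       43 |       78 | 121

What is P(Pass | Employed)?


P(Pass | Employed) = 24/(24+36) = 24/60 = 2/5

P(Pass|Employed) = 2/5 ≈ 40.00%


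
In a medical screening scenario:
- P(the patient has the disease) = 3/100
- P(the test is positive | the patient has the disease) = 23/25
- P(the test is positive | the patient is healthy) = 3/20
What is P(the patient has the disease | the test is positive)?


Using Bayes' theorem:
P(A|B) = P(B|A)·P(A) / P(B)

P(the test is positive) = 23/25 × 3/100 + 3/20 × 97/100
= 69/2500 + 291/2000 = 1731/10000

P(the patient has the disease|the test is positive) = (69/2500) / (1731/10000) = 92/577

P(the patient has the disease|the test is positive) = 92/577 ≈ 15.94%


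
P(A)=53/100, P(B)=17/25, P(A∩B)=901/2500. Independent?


P(A)×P(B) = 901/2500
P(A∩B) = 901/2500
Equal ✓ → Independent

Yes, independent


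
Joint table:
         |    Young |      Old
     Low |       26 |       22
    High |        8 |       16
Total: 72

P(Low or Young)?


P(Low∨Young) = P(Low) + P(Young) - P(Low∧Young)
= (48 + 34 - 26)/72 = 56/72 = 7/9

P = 7/9 ≈ 77.78%


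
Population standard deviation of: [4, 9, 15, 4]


Mean = 32/4 = 8
  (4-8)²=16
  (9-8)²=1
  (15-8)²=49
  (4-8)²=16
Σ(x-μ)² = 82
σ² = 82/4 = 41/2

σ = √(41/2) ≈ 4.5277


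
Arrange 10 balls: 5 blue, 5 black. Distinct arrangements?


10!/(5!×5!) = 252

252


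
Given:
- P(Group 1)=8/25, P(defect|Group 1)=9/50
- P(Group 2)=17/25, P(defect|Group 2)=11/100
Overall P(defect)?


P(B) = Σ P(B|Aᵢ)×P(Aᵢ)
  9/50×8/25 = 36/625
  11/100×17/25 = 187/2500
Sum = 331/2500

P(defect) = 331/2500 ≈ 13.24%


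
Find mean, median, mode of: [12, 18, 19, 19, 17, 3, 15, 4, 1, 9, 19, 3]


Sorted: [1, 3, 3, 4, 9, 12, 15, 17, 18, 19, 19, 19]
Mean = 139/12
Median = 27/2
Freq: {12: 1, 18: 1, 19: 3, 17: 1, 3: 2, 15: 1, 4: 1, 1: 1, 9: 1}
Mode: [19]

Mean=139/12, Median=27/2, Mode=19


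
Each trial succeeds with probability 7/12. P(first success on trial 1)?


Geometric: P(X=1) = (1-p)^(k-1)×p = (5/12)^0×7/12 = 7/12

P(X=1) = 7/12 ≈ 58.33%


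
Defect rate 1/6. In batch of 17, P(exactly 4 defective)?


Binomial: P(X=4) = C(17,4)×p^4×(1-p)^13
= 2380 × 1/1296 × 1220703125/13060694016 = 726318359375/4231664861184

P(X=4) = 726318359375/4231664861184 ≈ 17.16%


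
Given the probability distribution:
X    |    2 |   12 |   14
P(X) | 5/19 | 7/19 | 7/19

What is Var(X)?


E[X] = 192/19
E[X²] = 2400/19
Var(X) = E[X²] - (E[X])² = 2400/19 - 36864/361 = 8736/361

Var(X) = 8736/361 ≈ 24.1994


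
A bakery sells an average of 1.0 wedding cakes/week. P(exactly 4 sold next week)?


Poisson(λ=1.0): P(X=4) = e^(-λ)×λ^k/k!
= e^(-1.0) × 1.0^4 / 4!
≈ 0.3678794412 × 1 / 24 ≈ 0.015328

P(X=4) ≈ 0.015328 ≈ 1.53%


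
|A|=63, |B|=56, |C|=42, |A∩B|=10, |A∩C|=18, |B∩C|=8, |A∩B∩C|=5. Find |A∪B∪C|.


|A∪B∪C| = 63+56+42-10-18-8+5 = 130

|A∪B∪C| = 130


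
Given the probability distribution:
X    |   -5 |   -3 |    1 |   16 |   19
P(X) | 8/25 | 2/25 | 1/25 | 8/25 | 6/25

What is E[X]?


E[X] = Σ x·P(X=x)
= (-5)×(8/25) + (-3)×(2/25) + (1)×(1/25) + (16)×(8/25) + (19)×(6/25)
= 197/25

E[X] = 197/25


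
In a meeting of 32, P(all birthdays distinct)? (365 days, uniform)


P(all different) = Π(365-i)/365 for i=0..31
= (365/365)×(364/365)×...×(334/365)
= 0.246652

P ≈ 0.2467 ≈ 24.67%


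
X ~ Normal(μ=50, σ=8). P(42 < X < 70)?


z₁=(42-50)/8=-1.0, z₂=(70-50)/8=2.5
P = Φ(2.5) - Φ(-1.0) = 0.993790 - 0.158655 = 0.835135 ≈ 0.8351

P(42 < X < 70) ≈ 0.8351


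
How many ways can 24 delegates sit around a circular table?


Circular arrangements of 24 distinct objects: fix one position to break rotational symmetry.
(n-1)! = 23! = 25852016738884976640000

25852016738884976640000


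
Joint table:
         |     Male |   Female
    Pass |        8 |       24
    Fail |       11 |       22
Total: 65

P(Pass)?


P(Pass) = (8+24)/65 = 32/65

P(Pass) = 32/65 ≈ 49.23%


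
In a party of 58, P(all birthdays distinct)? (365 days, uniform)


P(all different) = Π(365-i)/365 for i=0..57
= (365/365)×(364/365)×...×(308/365)
= 0.008335

P ≈ 0.0083 ≈ 0.83%


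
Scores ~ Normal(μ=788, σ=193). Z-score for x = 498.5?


z = (x - μ)/σ = (498.5 - 788)/193 = -1.5

z = -1.5


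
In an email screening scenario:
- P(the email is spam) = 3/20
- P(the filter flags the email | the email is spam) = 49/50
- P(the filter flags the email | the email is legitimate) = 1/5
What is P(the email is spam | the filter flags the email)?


Using Bayes' theorem:
P(A|B) = P(B|A)·P(A) / P(B)

P(the filter flags the email) = 49/50 × 3/20 + 1/5 × 17/20
= 147/1000 + 17/100 = 317/1000

P(the email is spam|the filter flags the email) = (147/1000) / (317/1000) = 147/317

P(the email is spam|the filter flags the email) = 147/317 ≈ 46.37%


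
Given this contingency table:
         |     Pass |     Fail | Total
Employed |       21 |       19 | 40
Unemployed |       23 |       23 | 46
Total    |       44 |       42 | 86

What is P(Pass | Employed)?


P(Pass | Employed) = 21/(21+19) = 21/40

P(Pass|Employed) = 21/40 ≈ 52.50%


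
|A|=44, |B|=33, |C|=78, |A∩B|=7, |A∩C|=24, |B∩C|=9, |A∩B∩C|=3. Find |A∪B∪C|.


|A∪B∪C| = 44+33+78-7-24-9+3 = 118

|A∪B∪C| = 118


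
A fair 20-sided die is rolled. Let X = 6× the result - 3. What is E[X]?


E[die] = (1+20)/2 = 21/2
E[X] = 6×21/2 - 3 = 60

E[X] = 60


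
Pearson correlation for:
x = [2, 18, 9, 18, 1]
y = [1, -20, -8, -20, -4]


n=5, Σx=48, Σy=-51, Σxy=-794, Σx²=734, Σy²=881
r = (5×(-794) - 48×(-51))/√((5×734 - 48²)(5×881 - (-51)²))
= -1522/√(1366×1804) = -1522/√2464264 ≈ -1522/1569.7974 ≈ -0.9696

r ≈ -0.9696


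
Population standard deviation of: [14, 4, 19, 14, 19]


Mean = 70/5 = 14
  (14-14)²=0
  (4-14)²=100
  (19-14)²=25
  (14-14)²=0
  (19-14)²=25
Σ(x-μ)² = 150
σ² = 150/5 = 30

σ = √(30) ≈ 5.4772


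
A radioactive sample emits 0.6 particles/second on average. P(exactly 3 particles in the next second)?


Poisson(λ=0.6): P(X=3) = e^(-λ)×λ^k/k!
= e^(-0.6) × 0.6^3 / 3!
≈ 0.5488116361 × 0.216 / 6 ≈ 0.019757

P(X=3) ≈ 0.019757 ≈ 1.98%


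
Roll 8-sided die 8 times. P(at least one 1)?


P(no 1)^8 = (7/8)^8 = 5764801/16777216
P(≥1) = 1 - 5764801/16777216 = 11012415/16777216

P = 11012415/16777216 ≈ 65.64%


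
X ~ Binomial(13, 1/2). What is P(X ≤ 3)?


P(X ≤ 3) = Σ P(X=i) for i=0..3
P(X=0) = 1/8192
P(X=1) = 13/8192
P(X=2) = 39/4096
P(X=3) = 143/4096
Sum = 189/4096

P(X ≤ 3) = 189/4096 ≈ 4.61%


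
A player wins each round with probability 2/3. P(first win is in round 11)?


Geometric: P(X=11) = (1-p)^(k-1)×p = (1/3)^10×2/3 = 2/177147

P(X=11) = 2/177147 ≈ 0.00%


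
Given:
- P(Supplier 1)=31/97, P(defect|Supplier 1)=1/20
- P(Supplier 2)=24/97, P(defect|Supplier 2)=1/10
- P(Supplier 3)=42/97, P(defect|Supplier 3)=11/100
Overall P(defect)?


P(B) = Σ P(B|Aᵢ)×P(Aᵢ)
  1/20×31/97 = 31/1940
  1/10×24/97 = 12/485
  11/100×42/97 = 231/4850
Sum = 857/9700

P(defect) = 857/9700 ≈ 8.84%


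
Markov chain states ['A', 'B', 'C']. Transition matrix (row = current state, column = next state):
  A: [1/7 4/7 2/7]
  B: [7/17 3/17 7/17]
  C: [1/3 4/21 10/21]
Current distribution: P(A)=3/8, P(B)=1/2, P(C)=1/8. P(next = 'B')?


P(next=B) = Σᵢ P(now=i)×P(i→B)
= 3/8×4/7 + 1/2×3/17 + 1/8×4/21
= 3/14 + 3/34 + 1/42 = 233/714

P = 233/714 ≈ 0.3263


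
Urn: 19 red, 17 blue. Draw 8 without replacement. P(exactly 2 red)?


Hypergeometric: C(19,2)×C(17,6)/C(36,8)
= 171×12376/30260340 = 3458/49445

P(X=2) = 3458/49445 ≈ 6.99%


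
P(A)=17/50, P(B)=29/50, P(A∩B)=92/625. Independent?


P(A)×P(B) = 493/2500
P(A∩B) = 92/625
Not equal → NOT independent

No, not independent


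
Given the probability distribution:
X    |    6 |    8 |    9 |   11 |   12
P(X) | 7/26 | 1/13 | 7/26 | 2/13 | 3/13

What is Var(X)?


E[X] = 237/26
E[X²] = 2295/26
Var(X) = E[X²] - (E[X])² = 2295/26 - 56169/676 = 3501/676

Var(X) = 3501/676 ≈ 5.1790


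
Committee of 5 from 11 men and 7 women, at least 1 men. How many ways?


Count by #men:
  1M,4W: C(11,1)×C(7,4)=385
  2M,3W: C(11,2)×C(7,3)=1925
  3M,2W: C(11,3)×C(7,2)=3465
  4M,1W: C(11,4)×C(7,1)=2310
  5M,0W: C(11,5)×C(7,0)=462
Total = 8547

8547


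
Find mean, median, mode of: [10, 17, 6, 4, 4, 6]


Sorted: [4, 4, 6, 6, 10, 17]
Mean = 47/6
Median = 6
Freq: {10: 1, 17: 1, 6: 2, 4: 2}
Mode: [4, 6]

Mean=47/6, Median=6, Mode=[4, 6]


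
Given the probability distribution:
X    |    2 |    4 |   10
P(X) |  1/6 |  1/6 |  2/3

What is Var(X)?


E[X] = 23/3
E[X²] = 70
Var(X) = E[X²] - (E[X])² = 70 - 529/9 = 101/9

Var(X) = 101/9 ≈ 11.2222


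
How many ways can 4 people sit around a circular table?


Circular arrangements of 4 distinct objects: fix one position to break rotational symmetry.
(n-1)! = 3! = 6

6


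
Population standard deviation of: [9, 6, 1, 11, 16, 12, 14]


Mean = 69/7
  (9-69/7)²=36/49
  (6-69/7)²=729/49
  (1-69/7)²=3844/49
  (11-69/7)²=64/49
  (16-69/7)²=1849/49
  (12-69/7)²=225/49
  (14-69/7)²=841/49
Σ(x-μ)² = 1084/7
σ² = (1084/7)/7 = 1084/49

σ = √(1084/49) ≈ 4.7035


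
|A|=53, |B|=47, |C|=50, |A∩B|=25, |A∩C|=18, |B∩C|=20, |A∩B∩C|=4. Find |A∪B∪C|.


|A∪B∪C| = 53+47+50-25-18-20+4 = 91

|A∪B∪C| = 91


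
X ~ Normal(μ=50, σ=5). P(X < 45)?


z = (45-50)/5 = -1.0
P(Z < -1.0) = 0.1587

P(X < 45) ≈ 0.1587


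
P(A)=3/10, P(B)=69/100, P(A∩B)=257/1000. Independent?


P(A)×P(B) = 207/1000
P(A∩B) = 257/1000
Not equal → NOT independent

No, not independent


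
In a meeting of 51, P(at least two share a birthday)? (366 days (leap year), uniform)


P(all different) = Π(366-i)/366 for i=0..50
= 0.025839
P(match) = 1 - 0.025839 = 0.974161

P ≈ 0.9742 ≈ 97.42%


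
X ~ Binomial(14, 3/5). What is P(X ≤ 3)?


P(X ≤ 3) = Σ P(X=i) for i=0..3
P(X=0) = 16384/6103515625
P(X=1) = 344064/6103515625
P(X=2) = 3354624/6103515625
P(X=3) = 20127744/6103515625
Sum = 23842816/6103515625

P(X ≤ 3) = 23842816/6103515625 ≈ 0.39%


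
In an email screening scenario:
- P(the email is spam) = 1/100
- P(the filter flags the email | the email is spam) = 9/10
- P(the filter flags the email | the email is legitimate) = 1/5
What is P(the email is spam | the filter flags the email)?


Using Bayes' theorem:
P(A|B) = P(B|A)·P(A) / P(B)

P(the filter flags the email) = 9/10 × 1/100 + 1/5 × 99/100
= 9/1000 + 99/500 = 207/1000

P(the email is spam|the filter flags the email) = (9/1000) / (207/1000) = 1/23

P(the email is spam|the filter flags the email) = 1/23 ≈ 4.35%
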